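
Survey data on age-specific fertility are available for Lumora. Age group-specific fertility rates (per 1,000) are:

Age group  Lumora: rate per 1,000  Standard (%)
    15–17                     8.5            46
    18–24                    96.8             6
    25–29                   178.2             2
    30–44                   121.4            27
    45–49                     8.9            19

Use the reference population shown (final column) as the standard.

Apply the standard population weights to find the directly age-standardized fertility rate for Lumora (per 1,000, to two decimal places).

47.75

Standard weights: 0.46, 0.06, 0.02, 0.27, 0.19.
Standardized rate: 0.4600×8.5 + 0.0600×96.8 + 0.0200×178.2 + 0.2700×121.4 + 0.1900×8.9 = 47.7510 per 1,000.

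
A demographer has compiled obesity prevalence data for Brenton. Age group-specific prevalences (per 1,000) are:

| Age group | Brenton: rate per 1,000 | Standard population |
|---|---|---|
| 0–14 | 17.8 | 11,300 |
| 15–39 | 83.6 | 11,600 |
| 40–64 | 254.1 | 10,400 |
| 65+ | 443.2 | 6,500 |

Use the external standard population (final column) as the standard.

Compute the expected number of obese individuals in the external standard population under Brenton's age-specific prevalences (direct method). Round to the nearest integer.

Expected obese individuals = Σ (standard pop × age-specific rate ÷ 1,000)
= 11,300×17.8/1,000 + 11,600×83.6/1,000 + 10,400×254.1/1,000 + 6,500×443.2/1,000
= 201.14 + 969.76 + 2642.64 + 2880.80 = 6694.34.

6694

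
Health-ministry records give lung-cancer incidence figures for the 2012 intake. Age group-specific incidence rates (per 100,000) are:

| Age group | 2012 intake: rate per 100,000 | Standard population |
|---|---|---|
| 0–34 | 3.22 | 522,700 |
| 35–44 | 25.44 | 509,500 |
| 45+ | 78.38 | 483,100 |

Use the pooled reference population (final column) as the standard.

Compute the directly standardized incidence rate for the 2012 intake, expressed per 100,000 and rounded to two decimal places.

34.65

Standard total = 1,515,300; weights = 0.3449, 0.3362, 0.3188.
Standardized rate: 0.3449×3.22 + 0.3362×25.44 + 0.3188×78.38 = 34.6533 per 100,000.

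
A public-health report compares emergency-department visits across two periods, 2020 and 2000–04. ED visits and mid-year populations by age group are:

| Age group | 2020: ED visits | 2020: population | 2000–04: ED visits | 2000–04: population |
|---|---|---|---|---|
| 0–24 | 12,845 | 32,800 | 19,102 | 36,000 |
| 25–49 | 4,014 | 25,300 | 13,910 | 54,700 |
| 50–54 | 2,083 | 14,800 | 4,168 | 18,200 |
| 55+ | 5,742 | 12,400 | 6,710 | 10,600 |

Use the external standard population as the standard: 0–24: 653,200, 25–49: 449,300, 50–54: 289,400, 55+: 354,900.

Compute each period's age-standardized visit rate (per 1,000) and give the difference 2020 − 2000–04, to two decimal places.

-125.73

Age-specific rates per 1,000 for 2020: 391.616, 158.656, 140.743, 463.065.
For 2000–04: 530.611, 254.296, 229.011, 633.019.
Standard total = 1,746,800; weights = 0.3739, 0.2572, 0.1657, 0.2032.
2020: 0.3739×391.616 + 0.2572×158.656 + 0.1657×140.743 + 0.2032×463.065 = 304.6487 per 1,000.
2000–04: 0.3739×530.611 + 0.2572×254.296 + 0.1657×229.011 + 0.2032×633.019 = 430.3782 per 1,000.
Difference = 304.6487 − 430.3782 = -125.7295.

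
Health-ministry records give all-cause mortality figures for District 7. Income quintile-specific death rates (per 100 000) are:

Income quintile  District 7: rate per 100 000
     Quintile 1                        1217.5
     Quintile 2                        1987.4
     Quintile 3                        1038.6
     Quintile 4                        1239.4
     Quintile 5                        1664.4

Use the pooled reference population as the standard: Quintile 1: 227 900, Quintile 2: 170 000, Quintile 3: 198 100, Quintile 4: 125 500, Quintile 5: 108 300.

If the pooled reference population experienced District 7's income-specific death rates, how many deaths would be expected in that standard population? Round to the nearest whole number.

11569

Expected deaths = Σ (standard pop × income-specific rate ÷ 100 000)
= 227 900×1217.5/100 000 + 170 000×1987.4/100 000 + 198 100×1038.6/100 000 + 125 500×1239.4/100 000 + 108 300×1664.4/100 000
= 2774.68 + 3378.58 + 2057.47 + 1555.45 + 1802.55 = 11568.72.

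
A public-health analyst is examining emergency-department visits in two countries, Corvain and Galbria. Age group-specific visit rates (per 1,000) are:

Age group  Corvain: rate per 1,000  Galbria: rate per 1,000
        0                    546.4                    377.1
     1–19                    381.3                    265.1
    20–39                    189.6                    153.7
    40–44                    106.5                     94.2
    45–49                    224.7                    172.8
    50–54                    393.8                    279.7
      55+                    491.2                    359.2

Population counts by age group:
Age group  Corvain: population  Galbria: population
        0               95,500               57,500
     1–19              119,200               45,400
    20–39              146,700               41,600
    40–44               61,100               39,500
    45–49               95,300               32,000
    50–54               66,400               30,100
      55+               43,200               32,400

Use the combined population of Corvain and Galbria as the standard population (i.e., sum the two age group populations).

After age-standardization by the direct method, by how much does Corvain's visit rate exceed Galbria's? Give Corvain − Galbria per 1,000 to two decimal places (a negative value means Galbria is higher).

89.00

Combined standard total = 905,900; weights = 0.1689, 0.1817, 0.2079, 0.1110, 0.1405, 0.1065, 0.0835.
Corvain: 0.1689×546.4 + 0.1817×381.3 + 0.2079×189.6 + 0.1110×106.5 + 0.1405×224.7 + 0.1065×393.8 + 0.0835×491.2 = 327.3181 per 1,000.
Galbria: 0.1689×377.1 + 0.1817×265.1 + 0.2079×153.7 + 0.1110×94.2 + 0.1405×172.8 + 0.1065×279.7 + 0.0835×359.2 = 238.3199 per 1,000.
Difference = 327.3181 − 238.3199 = 88.9982.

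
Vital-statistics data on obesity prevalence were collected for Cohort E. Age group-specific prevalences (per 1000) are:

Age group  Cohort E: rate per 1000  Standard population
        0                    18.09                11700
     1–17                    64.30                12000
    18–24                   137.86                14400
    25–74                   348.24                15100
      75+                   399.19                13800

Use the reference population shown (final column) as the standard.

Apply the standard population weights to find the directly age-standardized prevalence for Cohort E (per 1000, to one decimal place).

205.0

Standard total = 67000; weights = 0.1746, 0.1791, 0.2149, 0.2254, 0.2060.
Standardized rate: 0.1746×18.09 + 0.1791×64.30 + 0.2149×137.86 + 0.2254×348.24 + 0.2060×399.19 = 205.0102 per 1000.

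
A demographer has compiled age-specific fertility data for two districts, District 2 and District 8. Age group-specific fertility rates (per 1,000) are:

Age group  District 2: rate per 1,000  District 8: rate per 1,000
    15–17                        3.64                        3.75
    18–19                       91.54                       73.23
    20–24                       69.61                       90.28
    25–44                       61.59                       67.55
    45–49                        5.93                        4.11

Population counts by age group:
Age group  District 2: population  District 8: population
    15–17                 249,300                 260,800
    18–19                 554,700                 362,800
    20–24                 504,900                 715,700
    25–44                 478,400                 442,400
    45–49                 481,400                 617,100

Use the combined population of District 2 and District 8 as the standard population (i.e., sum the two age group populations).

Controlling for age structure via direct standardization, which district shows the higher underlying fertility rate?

District 8

Combined standard total = 4,667,500; weights = 0.1093, 0.1966, 0.2615, 0.1973, 0.2354.
District 2: 0.1093×3.64 + 0.1966×91.54 + 0.2615×69.61 + 0.1973×61.59 + 0.2354×5.93 = 50.1418 per 1,000.
District 8: 0.1093×3.75 + 0.1966×73.23 + 0.2615×90.28 + 0.1973×67.55 + 0.2354×4.11 = 52.7075 per 1,000.
The crude rates (52.52 vs 51.93) would put District 2 higher, but that reflects its age composition; once standardized to a common age structure, District 8 has the higher underlying rate.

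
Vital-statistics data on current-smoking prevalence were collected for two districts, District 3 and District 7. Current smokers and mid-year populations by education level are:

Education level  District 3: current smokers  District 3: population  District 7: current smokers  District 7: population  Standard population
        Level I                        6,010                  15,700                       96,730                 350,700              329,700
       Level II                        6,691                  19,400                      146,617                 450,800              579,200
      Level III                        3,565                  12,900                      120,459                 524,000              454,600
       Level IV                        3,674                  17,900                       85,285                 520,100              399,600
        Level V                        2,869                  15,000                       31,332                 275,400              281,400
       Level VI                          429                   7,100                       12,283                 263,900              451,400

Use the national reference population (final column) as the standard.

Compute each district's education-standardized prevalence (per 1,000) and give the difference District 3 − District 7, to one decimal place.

45.0

Education-specific rates per 1,000 for District 3: 382.803, 344.897, 276.357, 205.251, 191.267, 60.423.
For District 7: 275.820, 325.237, 229.884, 163.978, 113.769, 46.544.
Standard total = 2,495,900; weights = 0.1321, 0.2321, 0.1821, 0.1601, 0.1127, 0.1809.
District 3: 0.1321×382.803 + 0.2321×344.897 + 0.1821×276.357 + 0.1601×205.251 + 0.1127×191.267 + 0.1809×60.423 = 246.2926 per 1,000.
District 7: 0.1321×275.820 + 0.2321×325.237 + 0.1821×229.884 + 0.1601×163.978 + 0.1127×113.769 + 0.1809×46.544 = 201.2783 per 1,000.
Difference = 246.2926 − 201.2783 = 45.0142.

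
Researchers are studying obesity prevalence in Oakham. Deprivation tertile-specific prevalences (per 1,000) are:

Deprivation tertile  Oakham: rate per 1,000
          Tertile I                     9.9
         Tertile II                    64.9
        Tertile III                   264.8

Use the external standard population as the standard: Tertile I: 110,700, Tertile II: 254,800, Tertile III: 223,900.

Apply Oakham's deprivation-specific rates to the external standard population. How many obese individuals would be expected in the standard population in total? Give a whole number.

76921

Expected obese individuals = Σ (standard pop × deprivation-specific rate ÷ 1,000)
= 110,700×9.9/1,000 + 254,800×64.9/1,000 + 223,900×264.8/1,000
= 1095.93 + 16536.52 + 59288.72 = 76921.17.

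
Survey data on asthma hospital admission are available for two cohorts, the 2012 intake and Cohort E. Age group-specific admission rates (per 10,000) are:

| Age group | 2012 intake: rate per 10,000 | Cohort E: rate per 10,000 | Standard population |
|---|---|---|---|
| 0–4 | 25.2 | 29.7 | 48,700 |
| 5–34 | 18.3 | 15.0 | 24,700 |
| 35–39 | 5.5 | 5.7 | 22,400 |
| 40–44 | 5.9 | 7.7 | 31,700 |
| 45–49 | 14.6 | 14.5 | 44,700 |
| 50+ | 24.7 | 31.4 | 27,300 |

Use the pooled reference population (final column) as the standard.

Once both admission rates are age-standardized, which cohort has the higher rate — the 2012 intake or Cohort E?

Cohort E

Standard total = 199,500; weights = 0.2441, 0.1238, 0.1123, 0.1589, 0.2241, 0.1368.
The 2012 intake: 0.2441×25.2 + 0.1238×18.3 + 0.1123×5.5 + 0.1589×5.9 + 0.2241×14.6 + 0.1368×24.7 = 16.6236 per 10,000.
Cohort E: 0.2441×29.7 + 0.1238×15.0 + 0.1123×5.7 + 0.1589×7.7 + 0.2241×14.5 + 0.1368×31.4 = 18.5164 per 10,000.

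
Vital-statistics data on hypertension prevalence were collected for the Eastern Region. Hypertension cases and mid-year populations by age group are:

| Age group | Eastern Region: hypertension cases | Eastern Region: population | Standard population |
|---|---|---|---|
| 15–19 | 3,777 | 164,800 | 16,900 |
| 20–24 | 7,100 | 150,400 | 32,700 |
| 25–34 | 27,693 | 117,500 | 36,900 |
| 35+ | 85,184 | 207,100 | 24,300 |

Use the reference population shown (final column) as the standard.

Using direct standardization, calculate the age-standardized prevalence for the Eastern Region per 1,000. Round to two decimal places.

Age-specific rates per 1,000 for the Eastern Region: 22.919, 47.207, 235.685, 411.318.
Standard total = 110,800; weights = 0.1525, 0.2951, 0.3330, 0.2193.
Standardized rate: 0.1525×22.919 + 0.2951×47.207 + 0.3330×235.685 + 0.2193×411.318 = 186.1266 per 1,000.

186.13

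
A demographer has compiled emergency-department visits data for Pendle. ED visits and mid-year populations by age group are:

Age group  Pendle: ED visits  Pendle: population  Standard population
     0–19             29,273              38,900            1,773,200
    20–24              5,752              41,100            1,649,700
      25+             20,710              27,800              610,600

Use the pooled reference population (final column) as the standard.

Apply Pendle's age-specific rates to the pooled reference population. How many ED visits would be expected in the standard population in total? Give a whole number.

2020120

Age-specific rates per 1,000 for Pendle: 752.519, 139.951, 744.964.
Expected ED visits = Σ (standard pop × age-specific rate ÷ 1,000)
= 1,773,200×752.519/1,000 + 1,649,700×139.951/1,000 + 610,600×744.964/1,000
= 1334367.19 + 230877.72 + 454875.04 = 2020119.95.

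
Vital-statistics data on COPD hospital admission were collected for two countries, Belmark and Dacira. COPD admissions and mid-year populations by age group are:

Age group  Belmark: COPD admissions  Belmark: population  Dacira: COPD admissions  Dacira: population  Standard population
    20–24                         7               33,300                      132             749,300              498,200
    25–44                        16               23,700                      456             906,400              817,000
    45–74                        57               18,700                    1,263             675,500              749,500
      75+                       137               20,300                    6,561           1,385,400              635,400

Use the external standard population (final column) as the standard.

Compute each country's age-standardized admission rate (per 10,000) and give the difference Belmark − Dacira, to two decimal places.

Age-specific rates per 10,000 for Belmark: 2.10, 6.75, 30.48, 67.49.
For Dacira: 1.76, 5.03, 18.70, 47.36.
Standard total = 2,700,100; weights = 0.1845, 0.3026, 0.2776, 0.2353.
Belmark: 0.1845×2.10 + 0.3026×6.75 + 0.2776×30.48 + 0.2353×67.49 = 26.7732 per 10,000.
Dacira: 0.1845×1.76 + 0.3026×5.03 + 0.2776×18.70 + 0.2353×47.36 = 18.1819 per 10,000.
Difference = 26.7732 − 18.1819 = 8.5913.

8.59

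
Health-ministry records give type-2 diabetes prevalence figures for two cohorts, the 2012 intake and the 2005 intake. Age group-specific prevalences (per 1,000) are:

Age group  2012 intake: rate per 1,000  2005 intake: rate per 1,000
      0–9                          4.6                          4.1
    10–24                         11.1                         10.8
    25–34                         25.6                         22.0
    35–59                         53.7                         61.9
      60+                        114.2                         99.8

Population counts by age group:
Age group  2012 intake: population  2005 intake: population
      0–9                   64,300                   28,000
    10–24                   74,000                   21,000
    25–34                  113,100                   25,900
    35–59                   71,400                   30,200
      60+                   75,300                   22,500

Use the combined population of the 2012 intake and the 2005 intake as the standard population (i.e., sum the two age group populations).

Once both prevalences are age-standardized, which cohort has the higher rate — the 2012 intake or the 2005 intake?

2012 intake

Combined standard total = 525,700; weights = 0.1756, 0.1807, 0.2644, 0.1933, 0.1860.
The 2012 intake: 0.1756×4.6 + 0.1807×11.1 + 0.2644×25.6 + 0.1933×53.7 + 0.1860×114.2 = 41.2063 per 1,000.
The 2005 intake: 0.1756×4.1 + 0.1807×10.8 + 0.2644×22.0 + 0.1933×61.9 + 0.1860×99.8 = 39.0183 per 1,000.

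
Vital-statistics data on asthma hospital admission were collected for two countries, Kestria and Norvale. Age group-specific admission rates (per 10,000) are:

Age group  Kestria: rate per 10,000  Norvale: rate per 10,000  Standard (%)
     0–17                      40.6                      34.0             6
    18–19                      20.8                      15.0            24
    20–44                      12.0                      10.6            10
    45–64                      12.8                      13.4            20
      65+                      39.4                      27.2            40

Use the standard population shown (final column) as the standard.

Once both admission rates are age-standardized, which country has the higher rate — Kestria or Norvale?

Standard weights: 0.06, 0.24, 0.10, 0.20, 0.40.
Kestria: 0.0600×40.6 + 0.2400×20.8 + 0.1000×12.0 + 0.2000×12.8 + 0.4000×39.4 = 26.9480 per 10,000.
Norvale: 0.0600×34.0 + 0.2400×15.0 + 0.1000×10.6 + 0.2000×13.4 + 0.4000×27.2 = 20.2600 per 10,000.

Kestria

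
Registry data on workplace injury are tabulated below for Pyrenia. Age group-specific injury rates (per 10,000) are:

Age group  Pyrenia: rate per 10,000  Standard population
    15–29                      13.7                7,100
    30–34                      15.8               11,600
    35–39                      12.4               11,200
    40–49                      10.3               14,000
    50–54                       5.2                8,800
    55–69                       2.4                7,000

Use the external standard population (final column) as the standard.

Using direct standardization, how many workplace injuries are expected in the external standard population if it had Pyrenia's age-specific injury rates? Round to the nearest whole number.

63

Expected workplace injuries = Σ (standard pop × age-specific rate ÷ 10,000)
= 7,100×13.7/10,000 + 11,600×15.8/10,000 + 11,200×12.4/10,000 + 14,000×10.3/10,000 + 8,800×5.2/10,000 + 7,000×2.4/10,000
= 9.73 + 18.33 + 13.89 + 14.42 + 4.58 + 1.68 = 62.62.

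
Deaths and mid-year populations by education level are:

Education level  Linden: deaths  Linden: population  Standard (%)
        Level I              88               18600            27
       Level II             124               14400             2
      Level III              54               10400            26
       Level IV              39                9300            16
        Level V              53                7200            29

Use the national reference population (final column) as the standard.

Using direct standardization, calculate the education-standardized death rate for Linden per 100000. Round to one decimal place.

Education-specific rates per 100000 for Linden: 473.12, 861.11, 519.23, 419.35, 736.11.
Standard weights: 0.27, 0.02, 0.26, 0.16, 0.29.
Standardized rate: 0.2700×473.12 + 0.0200×861.11 + 0.2600×519.23 + 0.1600×419.35 + 0.2900×736.11 = 560.5332 per 100000.

560.5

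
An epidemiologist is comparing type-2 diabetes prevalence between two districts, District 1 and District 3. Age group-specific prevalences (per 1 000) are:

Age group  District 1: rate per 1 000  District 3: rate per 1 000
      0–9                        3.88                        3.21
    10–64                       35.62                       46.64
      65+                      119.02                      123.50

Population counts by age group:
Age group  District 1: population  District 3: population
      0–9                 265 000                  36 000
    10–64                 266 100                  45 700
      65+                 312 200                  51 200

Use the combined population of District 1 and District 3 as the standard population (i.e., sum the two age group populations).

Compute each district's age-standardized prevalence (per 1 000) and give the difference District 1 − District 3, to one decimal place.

-5.0

Combined standard total = 976 200; weights = 0.3083, 0.3194, 0.3723.
District 1: 0.3083×3.88 + 0.3194×35.62 + 0.3723×119.02 = 56.8798 per 1 000.
District 3: 0.3083×3.21 + 0.3194×46.64 + 0.3723×123.50 = 61.8607 per 1 000.
Difference = 56.8798 − 61.8607 = -4.9809.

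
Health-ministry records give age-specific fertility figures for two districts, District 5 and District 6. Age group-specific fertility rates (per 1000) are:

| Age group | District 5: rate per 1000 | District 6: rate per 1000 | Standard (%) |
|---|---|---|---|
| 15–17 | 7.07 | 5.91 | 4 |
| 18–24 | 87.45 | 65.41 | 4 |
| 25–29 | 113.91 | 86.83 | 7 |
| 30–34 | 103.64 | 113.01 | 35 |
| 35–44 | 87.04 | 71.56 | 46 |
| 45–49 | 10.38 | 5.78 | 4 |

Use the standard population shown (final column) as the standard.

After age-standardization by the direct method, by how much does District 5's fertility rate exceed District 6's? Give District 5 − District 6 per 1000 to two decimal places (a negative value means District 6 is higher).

6.85

Standard weights: 0.04, 0.04, 0.07, 0.35, 0.46, 0.04.
District 5: 0.0400×7.07 + 0.0400×87.45 + 0.0700×113.91 + 0.3500×103.64 + 0.4600×87.04 + 0.0400×10.38 = 88.4821 per 1000.
District 6: 0.0400×5.91 + 0.0400×65.41 + 0.0700×86.83 + 0.3500×113.01 + 0.4600×71.56 + 0.0400×5.78 = 81.6332 per 1000.
Difference = 88.4821 − 81.6332 = 6.8489.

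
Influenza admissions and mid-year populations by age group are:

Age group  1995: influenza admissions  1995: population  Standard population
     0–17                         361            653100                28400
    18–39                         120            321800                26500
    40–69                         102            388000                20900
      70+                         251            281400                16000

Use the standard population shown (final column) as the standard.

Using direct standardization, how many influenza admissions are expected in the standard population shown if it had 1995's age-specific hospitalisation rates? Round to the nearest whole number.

Age-specific rates per 100000 for 1995: 55.27, 37.29, 26.29, 89.20.
Expected influenza admissions = Σ (standard pop × age-specific rate ÷ 100000)
= 28400×55.27/100000 + 26500×37.29/100000 + 20900×26.29/100000 + 16000×89.20/100000
= 15.70 + 9.88 + 5.49 + 14.27 = 45.35.

45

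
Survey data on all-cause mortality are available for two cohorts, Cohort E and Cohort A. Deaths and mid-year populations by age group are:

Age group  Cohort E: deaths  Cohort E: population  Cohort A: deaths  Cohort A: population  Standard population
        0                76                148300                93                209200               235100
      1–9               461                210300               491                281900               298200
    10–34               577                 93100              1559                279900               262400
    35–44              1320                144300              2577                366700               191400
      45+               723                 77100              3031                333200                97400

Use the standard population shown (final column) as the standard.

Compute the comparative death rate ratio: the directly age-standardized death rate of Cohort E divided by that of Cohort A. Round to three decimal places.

Age-specific rates per 100000 for Cohort E: 51.25, 219.21, 619.76, 914.76, 937.74.
For Cohort A: 44.46, 174.18, 556.98, 702.75, 909.66.
Standard total = 1084500; weights = 0.2168, 0.2750, 0.2420, 0.1765, 0.0898.
Cohort E: 0.2168×51.25 + 0.2750×219.21 + 0.2420×619.76 + 0.1765×914.76 + 0.0898×937.74 = 467.0026 per 100000.
Cohort A: 0.2168×44.46 + 0.2750×174.18 + 0.2420×556.98 + 0.1765×702.75 + 0.0898×909.66 = 398.0190 per 100000.
Ratio = 467.0026 ÷ 398.0190 = 1.17332.

1.173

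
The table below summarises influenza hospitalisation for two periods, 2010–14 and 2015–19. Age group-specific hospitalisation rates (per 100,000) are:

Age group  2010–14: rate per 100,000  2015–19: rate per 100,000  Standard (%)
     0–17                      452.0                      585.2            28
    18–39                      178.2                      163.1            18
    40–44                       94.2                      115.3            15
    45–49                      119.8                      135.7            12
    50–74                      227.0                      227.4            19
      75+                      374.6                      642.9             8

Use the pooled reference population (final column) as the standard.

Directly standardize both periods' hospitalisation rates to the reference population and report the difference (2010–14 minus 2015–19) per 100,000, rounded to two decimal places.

-61.19

Standard weights: 0.28, 0.18, 0.15, 0.12, 0.19, 0.08.
2010–14: 0.2800×452.0 + 0.1800×178.2 + 0.1500×94.2 + 0.1200×119.8 + 0.1900×227.0 + 0.0800×374.6 = 260.2400 per 100,000.
2015–19: 0.2800×585.2 + 0.1800×163.1 + 0.1500×115.3 + 0.1200×135.7 + 0.1900×227.4 + 0.0800×642.9 = 321.4310 per 100,000.
Difference = 260.2400 − 321.4310 = -61.1910.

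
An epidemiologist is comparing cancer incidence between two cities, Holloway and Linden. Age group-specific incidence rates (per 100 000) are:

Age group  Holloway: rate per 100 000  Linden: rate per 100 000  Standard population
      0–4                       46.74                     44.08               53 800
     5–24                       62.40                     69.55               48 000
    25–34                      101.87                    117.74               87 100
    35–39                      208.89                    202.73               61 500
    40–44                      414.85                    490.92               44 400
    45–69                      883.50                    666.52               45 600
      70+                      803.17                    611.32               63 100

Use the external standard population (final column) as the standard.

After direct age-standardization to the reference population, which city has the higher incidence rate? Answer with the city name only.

Standard total = 403 500; weights = 0.1333, 0.1190, 0.2159, 0.1524, 0.1100, 0.1130, 0.1564.
Holloway: 0.1333×46.74 + 0.1190×62.40 + 0.2159×101.87 + 0.1524×208.89 + 0.1100×414.85 + 0.1130×883.50 + 0.1564×803.17 = 338.5784 per 100 000.
Linden: 0.1333×44.08 + 0.1190×69.55 + 0.2159×117.74 + 0.1524×202.73 + 0.1100×490.92 + 0.1130×666.52 + 0.1564×611.32 = 295.4087 per 100 000.

Holloway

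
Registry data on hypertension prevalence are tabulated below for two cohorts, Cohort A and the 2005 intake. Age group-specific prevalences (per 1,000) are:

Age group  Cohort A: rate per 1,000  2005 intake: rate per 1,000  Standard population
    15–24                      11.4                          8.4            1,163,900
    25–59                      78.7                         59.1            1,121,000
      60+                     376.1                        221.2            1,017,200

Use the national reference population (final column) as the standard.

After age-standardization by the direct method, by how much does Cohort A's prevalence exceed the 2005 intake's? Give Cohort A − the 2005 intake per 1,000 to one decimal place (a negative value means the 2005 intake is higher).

55.4

Standard total = 3,302,100; weights = 0.3525, 0.3395, 0.3080.
Cohort A: 0.3525×11.4 + 0.3395×78.7 + 0.3080×376.1 = 146.5916 per 1,000.
The 2005 intake: 0.3525×8.4 + 0.3395×59.1 + 0.3080×221.2 = 91.1640 per 1,000.
Difference = 146.5916 − 91.1640 = 55.4276.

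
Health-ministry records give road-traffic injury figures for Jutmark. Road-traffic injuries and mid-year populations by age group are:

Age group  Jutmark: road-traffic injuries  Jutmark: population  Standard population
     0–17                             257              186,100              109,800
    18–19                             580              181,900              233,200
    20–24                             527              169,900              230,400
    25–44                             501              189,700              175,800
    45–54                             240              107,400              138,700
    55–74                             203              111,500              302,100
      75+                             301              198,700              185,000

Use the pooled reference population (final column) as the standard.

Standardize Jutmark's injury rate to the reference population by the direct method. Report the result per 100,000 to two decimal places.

Age-specific rates per 100,000 for Jutmark: 138.10, 318.86, 310.18, 264.10, 223.46, 182.06, 151.48.
Standard total = 1,375,000; weights = 0.0799, 0.1696, 0.1676, 0.1279, 0.1009, 0.2197, 0.1345.
Standardized rate: 0.0799×138.10 + 0.1696×318.86 + 0.1676×310.18 + 0.1279×264.10 + 0.1009×223.46 + 0.2197×182.06 + 0.1345×151.48 = 233.7715 per 100,000.

233.77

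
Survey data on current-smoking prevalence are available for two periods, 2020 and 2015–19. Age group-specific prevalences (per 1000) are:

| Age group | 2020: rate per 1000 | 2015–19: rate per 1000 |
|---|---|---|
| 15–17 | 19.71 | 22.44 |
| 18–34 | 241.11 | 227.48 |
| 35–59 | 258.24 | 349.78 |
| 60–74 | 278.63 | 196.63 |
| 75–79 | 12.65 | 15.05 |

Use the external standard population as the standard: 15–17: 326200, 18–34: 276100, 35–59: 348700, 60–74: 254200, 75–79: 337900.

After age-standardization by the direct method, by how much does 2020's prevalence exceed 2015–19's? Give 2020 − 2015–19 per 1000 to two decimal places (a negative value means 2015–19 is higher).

-5.84

Standard total = 1543100; weights = 0.2114, 0.1789, 0.2260, 0.1647, 0.2190.
2020: 0.2114×19.71 + 0.1789×241.11 + 0.2260×258.24 + 0.1647×278.63 + 0.2190×12.65 = 154.3324 per 1000.
2015–19: 0.2114×22.44 + 0.1789×227.48 + 0.2260×349.78 + 0.1647×196.63 + 0.2190×15.05 = 160.1738 per 1000.
Difference = 154.3324 − 160.1738 = -5.8414.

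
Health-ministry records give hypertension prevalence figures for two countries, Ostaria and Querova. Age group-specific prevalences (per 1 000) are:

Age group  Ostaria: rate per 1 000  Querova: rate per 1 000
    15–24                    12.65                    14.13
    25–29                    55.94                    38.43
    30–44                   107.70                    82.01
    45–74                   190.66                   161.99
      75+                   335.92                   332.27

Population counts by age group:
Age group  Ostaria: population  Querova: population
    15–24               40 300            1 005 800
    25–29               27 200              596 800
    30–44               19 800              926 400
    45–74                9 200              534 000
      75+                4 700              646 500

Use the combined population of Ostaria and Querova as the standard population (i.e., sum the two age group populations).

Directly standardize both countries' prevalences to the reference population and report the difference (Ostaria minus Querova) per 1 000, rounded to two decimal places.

13.55

Combined standard total = 3 810 700; weights = 0.2745, 0.1637, 0.2483, 0.1425, 0.1709.
Ostaria: 0.2745×12.65 + 0.1637×55.94 + 0.2483×107.70 + 0.1425×190.66 + 0.1709×335.92 = 123.9570 per 1 000.
Querova: 0.2745×14.13 + 0.1637×38.43 + 0.2483×82.01 + 0.1425×161.99 + 0.1709×332.27 = 110.4067 per 1 000.
Difference = 123.9570 − 110.4067 = 13.5503.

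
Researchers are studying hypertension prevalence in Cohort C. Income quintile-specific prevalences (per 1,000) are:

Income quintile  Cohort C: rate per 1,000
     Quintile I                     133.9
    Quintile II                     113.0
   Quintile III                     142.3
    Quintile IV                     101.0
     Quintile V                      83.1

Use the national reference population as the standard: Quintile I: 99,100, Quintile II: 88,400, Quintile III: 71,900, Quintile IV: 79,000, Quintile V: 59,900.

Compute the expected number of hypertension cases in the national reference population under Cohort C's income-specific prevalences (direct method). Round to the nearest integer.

46447

Expected hypertension cases = Σ (standard pop × income-specific rate ÷ 1,000)
= 99,100×133.9/1,000 + 88,400×113.0/1,000 + 71,900×142.3/1,000 + 79,000×101.0/1,000 + 59,900×83.1/1,000
= 13269.49 + 9989.20 + 10231.37 + 7979.00 + 4977.69 = 46446.75.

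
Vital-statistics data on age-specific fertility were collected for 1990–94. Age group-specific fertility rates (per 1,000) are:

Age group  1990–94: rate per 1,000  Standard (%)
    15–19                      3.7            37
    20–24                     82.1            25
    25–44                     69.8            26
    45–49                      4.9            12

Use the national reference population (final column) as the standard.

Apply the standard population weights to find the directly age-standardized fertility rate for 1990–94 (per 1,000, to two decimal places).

40.63

Standard weights: 0.37, 0.25, 0.26, 0.12.
Standardized rate: 0.3700×3.7 + 0.2500×82.1 + 0.2600×69.8 + 0.1200×4.9 = 40.6300 per 1,000.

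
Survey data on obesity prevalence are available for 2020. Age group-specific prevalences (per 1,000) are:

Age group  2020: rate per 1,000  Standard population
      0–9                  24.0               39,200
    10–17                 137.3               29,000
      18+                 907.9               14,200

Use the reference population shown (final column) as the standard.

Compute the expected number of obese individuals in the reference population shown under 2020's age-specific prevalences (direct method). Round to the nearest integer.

17815

Expected obese individuals = Σ (standard pop × age-specific rate ÷ 1,000)
= 39,200×24.0/1,000 + 29,000×137.3/1,000 + 14,200×907.9/1,000
= 940.80 + 3981.70 + 12892.18 = 17814.68.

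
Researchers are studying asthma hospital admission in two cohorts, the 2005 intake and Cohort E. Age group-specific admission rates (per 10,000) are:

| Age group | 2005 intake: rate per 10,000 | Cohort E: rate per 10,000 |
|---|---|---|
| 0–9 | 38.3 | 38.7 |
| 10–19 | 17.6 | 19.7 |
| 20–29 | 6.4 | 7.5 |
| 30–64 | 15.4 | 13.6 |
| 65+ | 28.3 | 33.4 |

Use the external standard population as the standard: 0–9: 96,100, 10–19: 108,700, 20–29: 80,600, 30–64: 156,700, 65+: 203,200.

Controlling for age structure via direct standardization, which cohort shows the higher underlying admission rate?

Cohort E

Standard total = 645,300; weights = 0.1489, 0.1684, 0.1249, 0.2428, 0.3149.
The 2005 intake: 0.1489×38.3 + 0.1684×17.6 + 0.1249×6.4 + 0.2428×15.4 + 0.3149×28.3 = 22.1189 per 10,000.
Cohort E: 0.1489×38.7 + 0.1684×19.7 + 0.1249×7.5 + 0.2428×13.6 + 0.3149×33.4 = 23.8385 per 10,000.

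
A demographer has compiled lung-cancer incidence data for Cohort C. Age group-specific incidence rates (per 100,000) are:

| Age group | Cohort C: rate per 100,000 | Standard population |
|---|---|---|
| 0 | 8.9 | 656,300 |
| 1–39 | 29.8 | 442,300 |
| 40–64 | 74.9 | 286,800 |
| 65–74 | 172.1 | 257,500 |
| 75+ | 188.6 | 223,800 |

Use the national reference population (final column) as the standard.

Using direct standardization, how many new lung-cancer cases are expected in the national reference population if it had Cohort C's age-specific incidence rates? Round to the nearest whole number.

1270

Expected new lung-cancer cases = Σ (standard pop × age-specific rate ÷ 100,000)
= 656,300×8.9/100,000 + 442,300×29.8/100,000 + 286,800×74.9/100,000 + 257,500×172.1/100,000 + 223,800×188.6/100,000
= 58.41 + 131.81 + 214.81 + 443.16 + 422.09 = 1270.27.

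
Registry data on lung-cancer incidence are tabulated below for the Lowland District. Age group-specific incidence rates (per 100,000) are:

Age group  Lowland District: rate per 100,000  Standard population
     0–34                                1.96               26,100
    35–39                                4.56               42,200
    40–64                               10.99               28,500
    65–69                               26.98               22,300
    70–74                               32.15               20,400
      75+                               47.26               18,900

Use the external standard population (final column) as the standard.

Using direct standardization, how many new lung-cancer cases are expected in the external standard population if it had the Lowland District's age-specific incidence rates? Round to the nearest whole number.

Expected new lung-cancer cases = Σ (standard pop × age-specific rate ÷ 100,000)
= 26,100×1.96/100,000 + 42,200×4.56/100,000 + 28,500×10.99/100,000 + 22,300×26.98/100,000 + 20,400×32.15/100,000 + 18,900×47.26/100,000
= 0.51 + 1.92 + 3.13 + 6.02 + 6.56 + 8.93 = 27.08.

27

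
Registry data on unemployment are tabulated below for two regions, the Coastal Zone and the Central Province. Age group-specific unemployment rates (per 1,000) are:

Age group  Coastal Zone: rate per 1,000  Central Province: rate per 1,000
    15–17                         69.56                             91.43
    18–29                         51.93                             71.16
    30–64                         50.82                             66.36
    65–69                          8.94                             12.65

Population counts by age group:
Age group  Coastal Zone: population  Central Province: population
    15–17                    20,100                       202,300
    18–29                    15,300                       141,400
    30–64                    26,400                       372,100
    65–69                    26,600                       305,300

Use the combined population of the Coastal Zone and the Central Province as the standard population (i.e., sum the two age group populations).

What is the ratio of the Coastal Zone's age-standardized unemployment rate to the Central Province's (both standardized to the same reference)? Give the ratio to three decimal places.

Combined standard total = 1,109,500; weights = 0.2005, 0.1412, 0.3592, 0.2991.
The Coastal Zone: 0.2005×69.56 + 0.1412×51.93 + 0.3592×50.82 + 0.2991×8.94 = 42.2051 per 1,000.
The Central Province: 0.2005×91.43 + 0.1412×71.16 + 0.3592×66.36 + 0.2991×12.65 = 55.9962 per 1,000.
Ratio = 42.2051 ÷ 55.9962 = 0.75371.

0.754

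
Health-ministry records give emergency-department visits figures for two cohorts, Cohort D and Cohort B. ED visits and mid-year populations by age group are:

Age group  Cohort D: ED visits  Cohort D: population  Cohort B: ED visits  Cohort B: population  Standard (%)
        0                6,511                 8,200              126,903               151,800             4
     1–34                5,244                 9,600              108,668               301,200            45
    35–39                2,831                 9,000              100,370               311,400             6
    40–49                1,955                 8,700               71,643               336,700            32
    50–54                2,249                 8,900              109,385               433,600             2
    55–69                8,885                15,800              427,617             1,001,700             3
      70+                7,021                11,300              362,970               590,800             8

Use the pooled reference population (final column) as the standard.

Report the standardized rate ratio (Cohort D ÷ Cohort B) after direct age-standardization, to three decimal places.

Age-specific rates per 1,000 for Cohort D: 794.024, 546.250, 314.556, 224.713, 252.697, 562.342, 621.327.
For Cohort B: 835.988, 360.784, 322.319, 212.780, 252.272, 426.891, 614.370.
Standard weights: 0.04, 0.45, 0.06, 0.32, 0.02, 0.03, 0.08.
Cohort D: 0.0400×794.024 + 0.4500×546.250 + 0.0600×314.556 + 0.3200×224.713 + 0.0200×252.697 + 0.0300×562.342 + 0.0800×621.327 = 439.9852 per 1,000.
Cohort B: 0.0400×835.988 + 0.4500×360.784 + 0.0600×322.319 + 0.3200×212.780 + 0.0200×252.272 + 0.0300×426.891 + 0.0800×614.370 = 350.2226 per 1,000.
Ratio = 439.9852 ÷ 350.2226 = 1.25630.

1.256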